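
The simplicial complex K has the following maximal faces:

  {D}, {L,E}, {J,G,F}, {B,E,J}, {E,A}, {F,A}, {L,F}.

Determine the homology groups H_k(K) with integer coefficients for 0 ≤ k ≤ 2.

Fix the vertex order A < B < D < E < F < G < J < L and write every simplex with vertices in increasing order. Then dim K = 2 and the simplices of K are:

  0-simplices (8): A, B, D, E, F, G, J, L
  1-simplices (10): AE, AF, BE, BJ, EJ, EL, FG, FJ, FL, GJ
  2-simplices (2): BEJ, FGJ

giving chain groups C_0 ≅ Z^8, C_1 ≅ Z^10, C_2 ≅ Z^2.

∂_1: C_1 → C_0 maps an edge to its endpoints' difference, ∂[p,q] = q − p. For instance
  ∂FL = L − F.
The 8×10 boundary matrix has rank 6 and Smith normal form diag(1,1,1,1,1,1).

∂_2: C_2 → C_1 maps a triangle to the signed sum of its edges. For instance
  ∂FGJ = GJ − FJ + FG,
  ∂BEJ = EJ − BJ + BE.
The 10×2 boundary matrix has rank 2 and Smith normal form diag(1,1).

From H_k ≅ ker(∂_k) / im(∂_{k+1}) we obtain:

  H_0: rank C_0 − rank ∂_1 = 8 − 6 = 2, and the invariant factors of ∂_1 are all 1, so H_0 ≅ Z^2.
  H_1: rank ker ∂_1 − rank ∂_2 = (10 − 6) − 2 = 2, and the invariant factors of ∂_2 are all 1, so H_1 ≅ Z^2.
  H_2: rank ker ∂_2 − rank ∂_3 = (2 − 2) − 0 = 0, and there is no ∂_3, so H_2 ≅ 0.

H_0 ≅ Z^2,  H_1 ≅ Z^2,  H_2 = 0.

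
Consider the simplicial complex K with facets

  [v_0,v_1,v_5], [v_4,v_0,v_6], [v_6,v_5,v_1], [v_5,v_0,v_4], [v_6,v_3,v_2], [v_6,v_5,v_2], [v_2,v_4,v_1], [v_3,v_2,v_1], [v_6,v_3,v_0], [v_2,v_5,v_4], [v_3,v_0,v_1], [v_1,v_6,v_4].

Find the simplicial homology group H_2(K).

H_2 ≅ 0.

Fix the vertex order v_0 < v_1 < v_2 < v_3 < v_4 < v_5 < v_6 and write every simplex with vertices in increasing order. Then dim K = 2 and the simplices of K are:

  0-simplices (7): [v_0], [v_1], [v_2], [v_3], [v_4], [v_5], [v_6]
  1-simplices (18): (18 of them)
  2-simplices (12): (12 of them)

so the chain groups are C_0 ≅ Z^7, C_1 ≅ Z^18, C_2 ≅ Z^12.

Boundary ∂_1: C_1 → C_0 sends each edge [p,q] (with p < q) to q − p. For instance
  ∂[v_2,v_4] = [v_4] − [v_2].
The resulting 7×18 matrix has rank 6, and its Smith normal form has invariant factors (1,1,1,1,1,1).

∂_2: C_2 → C_1 sends each 2-simplex [p,q,r] to [q,r] − [p,r] + [p,q]. For instance
  ∂[v_0,v_1,v_3] = [v_1,v_3] − [v_0,v_3] + [v_0,v_1],
  ∂[v_0,v_3,v_6] = [v_3,v_6] − [v_0,v_6] + [v_0,v_3].
The resulting 18×12 matrix has rank 12, and its Smith normal form has invariant factors (1,1,1,1,1,1,1,1,1,1,1,2).

From H_k ≅ ker(∂_k) / im(∂_{k+1}) we obtain:

  H_2: rank ker ∂_2 − rank ∂_3 = (12 − 12) − 0 = 0, and there is no ∂_3, so H_2 = 0.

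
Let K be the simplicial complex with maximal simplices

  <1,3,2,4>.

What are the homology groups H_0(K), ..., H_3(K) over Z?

H_0 ≅ Z,  H_1 = 0,  H_2 = 0,  H_3 = 0.

Take the total order 1 < 2 < 3 < 4 on the vertex set. Then K (dimension 3) consists of the simplices:

  0-simplices (4): [1], [2], [3], [4]
  1-simplices (6): [1,2], [1,3], [1,4], [2,3], [2,4], [3,4]
  2-simplices (4): [1,2,3], [1,2,4], [1,3,4], [2,3,4]
  3-simplices (1): [1,2,3,4]

Hence C_0 ≅ Z^4, C_1 ≅ Z^6, C_2 ≅ Z^4, C_3 ≅ Z^1.

Boundary ∂_1: C_1 → C_0 sends each edge [p,q] (with p < q) to q − p.
The 4×6 boundary matrix has rank 3 and Smith normal form diag(1,1,1).

∂_2: C_2 → C_1 maps a triangle to the signed sum of its edges. For instance
  ∂[1,3,4] = [3,4] − [1,4] + [1,3],
  ∂[2,3,4] = [3,4] − [2,4] + [2,3].
As a 6×4 matrix over Z this has rank 3, with invariant factors (1,1,1).

The boundary map ∂_3: C_3 → C_2 sends each 3-simplex σ to the alternating sum Σ_i (−1)^i (σ with its i-th vertex removed). For instance
  ∂[1,2,3,4] = [2,3,4] − [1,3,4] + [1,2,4] − [1,2,3].
The 4×1 boundary matrix has rank 1 and Smith normal form diag(1).

Now H_k = ker ∂_k / im ∂_{k+1}, so:

  H_0: rank C_0 − rank ∂_1 = 4 − 3 = 1, and the invariant factors of ∂_1 are all 1, so H_0 ≅ Z.
  H_1: rank ker ∂_1 − rank ∂_2 = (6 − 3) − 3 = 0, and the invariant factors of ∂_2 are all 1, so H_1 ≅ 0.
  H_2: rank ker ∂_2 − rank ∂_3 = (4 − 3) − 1 = 0, and the invariant factors of ∂_3 are all 1, so H_2 ≅ 0.
  H_3: rank ker ∂_3 − rank ∂_4 = (1 − 1) − 0 = 0, and there is no ∂_4, so H_3 ≅ 0.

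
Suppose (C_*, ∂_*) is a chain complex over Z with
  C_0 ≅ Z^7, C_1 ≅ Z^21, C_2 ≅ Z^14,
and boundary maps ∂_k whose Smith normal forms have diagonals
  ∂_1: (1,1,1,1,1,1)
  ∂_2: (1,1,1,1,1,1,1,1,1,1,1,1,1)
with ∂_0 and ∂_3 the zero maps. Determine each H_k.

H_0 = Z,  H_1 = Z^2,  H_2 = Z.

H_0: b_0 = 7 − 0 − 6 = 1; torsion from ∂_1 factors > 1: none. So H_0 = Z.
H_1: b_1 = 21 − 6 − 13 = 2; torsion from ∂_2 factors > 1: none. So H_1 = Z^2.
H_2: b_2 = 14 − 13 − 0 = 1; torsion from ∂_3 factors > 1: none. So H_2 = Z.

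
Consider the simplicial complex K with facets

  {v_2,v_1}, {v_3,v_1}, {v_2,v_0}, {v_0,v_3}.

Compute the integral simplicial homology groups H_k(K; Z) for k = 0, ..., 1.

Order the vertices as v_0 < v_1 < v_2 < v_3. Listing each simplex with vertices in this order, K has dimension 1 with simplices:

  0-simplices (4): [v_0], [v_1], [v_2], [v_3]
  1-simplices (4): [v_0,v_2], [v_0,v_3], [v_1,v_2], [v_1,v_3]

Hence C_0 ≅ Z^4, C_1 ≅ Z^4.

The boundary map ∂_1: C_1 → C_0 maps an edge to its endpoints' difference, ∂[p,q] = q − p. For instance
  ∂[v_0,v_2] = [v_2] − [v_0].
As a 4×4 matrix over Z this has rank 3, with invariant factors (1,1,1).

Reading off H_k = ker ∂_k / im ∂_{k+1}:

  H_0: rank C_0 − rank ∂_1 = 4 − 3 = 1, and the invariant factors of ∂_1 are all 1, so H_0 ≅ Z.
  H_1: rank ker ∂_1 − rank ∂_2 = (4 − 3) − 0 = 1, and there is no ∂_2, so H_1 ≅ Z.

H_0 ≅ Z,  H_1 ≅ Z.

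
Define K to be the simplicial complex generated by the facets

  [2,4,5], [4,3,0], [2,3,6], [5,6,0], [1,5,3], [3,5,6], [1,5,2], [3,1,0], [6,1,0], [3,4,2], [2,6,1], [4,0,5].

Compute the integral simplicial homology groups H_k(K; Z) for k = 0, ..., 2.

H_0 = Z,  H_1 = Z/2,  H_2 = 0.

Take the total order 0 < 1 < 2 < 3 < 4 < 5 < 6 on the vertex set. Then K (dimension 2) consists of the simplices:

  0-simplices (7): [0], [1], [2], [3], [4], [5], [6]
  1-simplices (18): [0,1], [0,3], [0,4], [0,5], [0,6], [1,2], [1,3], [1,5], [1,6], [2,3], [2,4], [2,5], [2,6], [3,4], [3,5], [3,6], [4,5], [5,6]
  2-simplices (12): [0,1,3], [0,1,6], [0,3,4], [0,4,5], [0,5,6], [1,2,5], [1,2,6], [1,3,5], [2,3,4], [2,3,6], [2,4,5], [3,5,6]

giving chain groups C_0 ≅ Z^7, C_1 ≅ Z^18, C_2 ≅ Z^12.

Boundary ∂_1: C_1 → C_0 is given by ∂[p,q] = [q] − [p]. For instance
  ∂[0,5] = [5] − [0].
The resulting 7×18 matrix has rank 6, and its Smith normal form has invariant factors (1,1,1,1,1,1).

Boundary ∂_2: C_2 → C_1 maps a triangle to the signed sum of its edges. For instance
  ∂[3,5,6] = [5,6] − [3,6] + [3,5],
  ∂[0,1,3] = [1,3] − [0,3] + [0,1].
This gives a 18×12 integer matrix of rank 12; reducing to Smith normal form yields diagonal entries (1,1,1,1,1,1,1,1,1,1,1,2).

Now H_k = ker ∂_k / im ∂_{k+1}, so:

  H_0: rank C_0 − rank ∂_1 = 7 − 6 = 1, and the invariant factors of ∂_1 are all 1, so H_0 = Z.
  H_1: rank ker ∂_1 − rank ∂_2 = (18 − 6) − 12 = 0, and ∂_2 has invariant factor 2 > 1, so H_1 = Z/2.
  H_2: rank ker ∂_2 − rank ∂_3 = (12 − 12) − 0 = 0, and there is no ∂_3, so H_2 = 0.

(K is a triangulation of the real projective plane RP^2.)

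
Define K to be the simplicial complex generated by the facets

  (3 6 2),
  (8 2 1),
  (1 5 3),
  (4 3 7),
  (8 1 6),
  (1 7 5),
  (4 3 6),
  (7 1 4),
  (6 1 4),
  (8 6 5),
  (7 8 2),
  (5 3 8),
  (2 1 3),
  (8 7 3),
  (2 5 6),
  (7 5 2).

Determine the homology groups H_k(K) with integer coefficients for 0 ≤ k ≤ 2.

H_0 = Z,  H_1 = Z^2,  H_2 = Z.

Order the vertices as 1 < 2 < 3 < 4 < 5 < 6 < 7 < 8. Listing each simplex with vertices in this order, K has dimension 2 with simplices:

  0-simplices (8): [1], [2], [3], [4], [5], [6], [7], [8]
  1-simplices (24): (24 of them)
  2-simplices (16): [1,2,3], [1,2,8], [1,3,5], [1,4,6], [1,4,7], [1,5,7], [1,6,8], [2,3,6], [2,5,6], [2,5,7], [2,7,8], [3,4,6], [3,4,7], [3,5,8], [3,7,8], [5,6,8]

Hence C_0 ≅ Z^8, C_1 ≅ Z^24, C_2 ≅ Z^16.

∂_1: C_1 → C_0 maps an edge to its endpoints' difference, ∂[p,q] = q − p.
The resulting 8×24 matrix has rank 7, and its Smith normal form has invariant factors (1,1,1,1,1,1,1).

∂_2: C_2 → C_1 sends each 2-simplex [p,q,r] to [q,r] − [p,r] + [p,q]. For instance
  ∂[1,4,6] = [4,6] − [1,6] + [1,4],
  ∂[3,7,8] = [7,8] − [3,8] + [3,7].
The resulting 24×16 matrix has rank 15, and its Smith normal form has invariant factors (1,1,1,1,1,1,1,1,1,1,1,1,1,1,1).

Computing H_k = (kernel of ∂_k) / (image of ∂_{k+1}):

  H_0: rank C_0 − rank ∂_1 = 8 − 7 = 1, and the invariant factors of ∂_1 are all 1, so H_0 ≅ Z.
  H_1: rank ker ∂_1 − rank ∂_2 = (24 − 7) − 15 = 2, and the invariant factors of ∂_2 are all 1, so H_1 ≅ Z^2.
  H_2: rank ker ∂_2 − rank ∂_3 = (16 − 15) − 0 = 1, and there is no ∂_3, so H_2 ≅ Z.

As a check, the Euler characteristic is 8 − 24 + 16 = 0, which agrees with 1 − 2 + 1 = 0.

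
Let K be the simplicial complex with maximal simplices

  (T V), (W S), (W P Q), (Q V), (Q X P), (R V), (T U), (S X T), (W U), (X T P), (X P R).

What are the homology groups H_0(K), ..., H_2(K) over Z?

H_0 ≅ Z,  H_1 ≅ Z^4,  H_2 = 0.

We work with the vertex ordering P < Q < R < S < T < U < V < W < X. The simplices of K, each written with vertices in increasing order, are:

  0-simplices (9): P, Q, R, S, T, U, V, W, X
  1-simplices (17): PQ, PR, PT, PW, PX, QV, QW, QX, RV, RX, ST, SW, SX, TU, TV, TX, UW
  2-simplices (5): PQW, PQX, PRX, PTX, STX

giving chain groups C_0 ≅ Z^9, C_1 ≅ Z^17, C_2 ≅ Z^5.

∂_1: C_1 → C_0 maps an edge to its endpoints' difference, ∂[p,q] = q − p. For instance
  ∂QV = V − Q.
The 9×17 boundary matrix has rank 8 and Smith normal form diag(1,1,1,1,1,1,1,1).

The boundary map ∂_2: C_2 → C_1 maps a triangle to the signed sum of its edges. For instance
  ∂PTX = TX − PX + PT,
  ∂PQW = QW − PW + PQ.
This gives a 17×5 integer matrix of rank 5; reducing to Smith normal form yields diagonal entries (1,1,1,1,1).

From H_k ≅ ker(∂_k) / im(∂_{k+1}) we obtain:

  H_0: rank C_0 − rank ∂_1 = 9 − 8 = 1, and the invariant factors of ∂_1 are all 1, so H_0 ≅ Z.
  H_1: rank ker ∂_1 − rank ∂_2 = (17 − 8) − 5 = 4, and the invariant factors of ∂_2 are all 1, so H_1 ≅ Z^4.
  H_2: rank ker ∂_2 − rank ∂_3 = (5 − 5) − 0 = 0, and there is no ∂_3, so H_2 ≅ 0.

As a check, the Euler characteristic is 9 − 17 + 5 = -3, which agrees with 1 − 4 + 0 = -3.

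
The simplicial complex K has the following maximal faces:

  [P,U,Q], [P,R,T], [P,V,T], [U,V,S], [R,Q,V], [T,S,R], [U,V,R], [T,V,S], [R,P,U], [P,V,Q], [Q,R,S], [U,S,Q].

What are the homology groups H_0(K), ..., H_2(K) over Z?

Order the vertices as P < Q < R < S < T < U < V. Listing each simplex with vertices in this order, K has dimension 2 with simplices:

  0-simplices (7): P, Q, R, S, T, U, V
  1-simplices (18): PQ, PR, PT, PU, PV, QR, QS, QU, QV, RS, RT, RU, RV, ST, SU, SV, TV, UV
  2-simplices (12): PQU, PQV, PRT, PRU, PTV, QRS, QRV, QSU, RST, RUV, STV, SUV

so the chain groups are C_0 ≅ Z^7, C_1 ≅ Z^18, C_2 ≅ Z^12.

The boundary map ∂_1: C_1 → C_0 sends each edge [p,q] (with p < q) to q − p.
The 7×18 boundary matrix has rank 6 and Smith normal form diag(1,1,1,1,1,1).

Boundary ∂_2: C_2 → C_1 sends each 2-simplex [p,q,r] to [q,r] − [p,r] + [p,q]. For instance
  ∂PQU = QU − PU + PQ,
  ∂PRT = RT − PT + PR.
The resulting 18×12 matrix has rank 12, and its Smith normal form has invariant factors (1,1,1,1,1,1,1,1,1,1,1,2).

Now H_k = ker ∂_k / im ∂_{k+1}, so:

  H_0: rank C_0 − rank ∂_1 = 7 − 6 = 1, and the invariant factors of ∂_1 are all 1, so H_0 ≅ Z.
  H_1: rank ker ∂_1 − rank ∂_2 = (18 − 6) − 12 = 0, and ∂_2 has invariant factor 2 > 1, so H_1 ≅ Z/2.
  H_2: rank ker ∂_2 − rank ∂_3 = (12 − 12) − 0 = 0, and there is no ∂_3, so H_2 ≅ 0.

As a check, the Euler characteristic is 7 − 18 + 12 = 1, which agrees with 1 − 0 + 0 = 1.

H_0 ≅ Z,  H_1 ≅ Z/2,  H_2 = 0.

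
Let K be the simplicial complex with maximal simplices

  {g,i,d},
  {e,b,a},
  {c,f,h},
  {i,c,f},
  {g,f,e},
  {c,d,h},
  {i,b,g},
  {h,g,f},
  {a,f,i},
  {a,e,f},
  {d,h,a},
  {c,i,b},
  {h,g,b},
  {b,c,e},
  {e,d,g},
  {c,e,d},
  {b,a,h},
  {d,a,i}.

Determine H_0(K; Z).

H_0 ≅ Z.

Take the total order a < b < c < d < e < f < g < h < i on the vertex set. Then K (dimension 2) consists of the simplices:

  0-simplices (9): a, b, c, d, e, f, g, h, i
  1-simplices (27): ab, ad, ae, af, ah, ai, bc, be, bg, bh, bi, cd, ce, cf, ch, ci, de, dg, dh, di, ef, eg, fg, fh, fi, gh, gi
  2-simplices (18): abe, abh, adh, adi, aef, afi, bce, bci, bgh, bgi, cde, cdh, cfh, cfi, deg, dgi, efg, fgh

giving chain groups C_0 ≅ Z^9, C_1 ≅ Z^27, C_2 ≅ Z^18.

∂_1: C_1 → C_0 maps an edge to its endpoints' difference, ∂[p,q] = q − p.
The resulting 9×27 matrix has rank 8, and its Smith normal form has invariant factors (1,1,1,1,1,1,1,1).

∂_2: C_2 → C_1 acts by ∂[p,q,r] = [q,r] − [p,r] + [p,q]. For instance
  ∂cdh = dh − ch + cd,
  ∂cfi = fi − ci + cf.
The 27×18 boundary matrix has rank 17 and Smith normal form diag(1,1,1,1,1,1,1,1,1,1,1,1,1,1,1,1,1).

Reading off H_k = ker ∂_k / im ∂_{k+1}:

  H_0: rank C_0 − rank ∂_1 = 9 − 8 = 1, and the invariant factors of ∂_1 are all 1, so H_0 = Z.

(K is a triangulation of the torus T^2.)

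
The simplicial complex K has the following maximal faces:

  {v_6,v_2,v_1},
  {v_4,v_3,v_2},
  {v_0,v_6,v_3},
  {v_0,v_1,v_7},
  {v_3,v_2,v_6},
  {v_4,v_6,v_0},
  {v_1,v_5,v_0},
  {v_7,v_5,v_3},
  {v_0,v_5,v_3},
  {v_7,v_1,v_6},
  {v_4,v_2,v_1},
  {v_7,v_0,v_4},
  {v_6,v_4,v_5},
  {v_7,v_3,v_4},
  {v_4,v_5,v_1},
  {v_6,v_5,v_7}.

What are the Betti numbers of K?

b_0 = 1, b_1 = 2, b_2 = 1.

Order the vertices as v_0 < v_1 < v_2 < v_3 < v_4 < v_5 < v_6 < v_7. Listing each simplex with vertices in this order, K has dimension 2 with simplices:

  0-simplices (8): [v_0], [v_1], [v_2], [v_3], [v_4], [v_5], [v_6], [v_7]
  1-simplices (24): (24 of them)
  2-simplices (16): (16 of them)

giving chain groups C_0 ≅ Z^8, C_1 ≅ Z^24, C_2 ≅ Z^16.

∂_1: C_1 → C_0 sends each edge [p,q] (with p < q) to q − p. For instance
  ∂[v_5,v_6] = [v_6] − [v_5].
The 8×24 boundary matrix has rank 7 and Smith normal form diag(1,1,1,1,1,1,1).

∂_2: C_2 → C_1 sends each 2-simplex [p,q,r] to [q,r] − [p,r] + [p,q]. For instance
  ∂[v_0,v_3,v_5] = [v_3,v_5] − [v_0,v_5] + [v_0,v_3],
  ∂[v_1,v_4,v_5] = [v_4,v_5] − [v_1,v_5] + [v_1,v_4].
This gives a 24×16 integer matrix of rank 15; reducing to Smith normal form yields diagonal entries (1,1,1,1,1,1,1,1,1,1,1,1,1,1,1).

Reading off H_k = ker ∂_k / im ∂_{k+1}:

  H_0: rank C_0 − rank ∂_1 = 8 − 7 = 1, and the invariant factors of ∂_1 are all 1, so H_0 = Z.
  H_1: rank ker ∂_1 − rank ∂_2 = (24 − 7) − 15 = 2, and the invariant factors of ∂_2 are all 1, so H_1 = Z^2.
  H_2: rank ker ∂_2 − rank ∂_3 = (16 − 15) − 0 = 1, and there is no ∂_3, so H_2 = Z.

Hence the Betti numbers are b_0 = 1, b_1 = 2, b_2 = 1.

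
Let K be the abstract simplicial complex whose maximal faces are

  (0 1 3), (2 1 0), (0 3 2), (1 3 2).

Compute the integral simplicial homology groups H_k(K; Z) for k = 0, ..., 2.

Fix the vertex order 0 < 1 < 2 < 3 and write every simplex with vertices in increasing order. Then dim K = 2 and the simplices of K are:

  0-simplices (4): [0], [1], [2], [3]
  1-simplices (6): [0,1], [0,2], [0,3], [1,2], [1,3], [2,3]
  2-simplices (4): [0,1,2], [0,1,3], [0,2,3], [1,2,3]

giving chain groups C_0 ≅ Z^4, C_1 ≅ Z^6, C_2 ≅ Z^4.

Boundary ∂_1: C_1 → C_0 maps an edge to its endpoints' difference, ∂[p,q] = q − p. For instance
  ∂[0,1] = [1] − [0].
As a 4×6 matrix over Z this has rank 3, with invariant factors (1,1,1).

The boundary map ∂_2: C_2 → C_1 sends each 2-simplex [p,q,r] to [q,r] − [p,r] + [p,q]. For instance
  ∂[0,2,3] = [2,3] − [0,3] + [0,2],
  ∂[0,1,3] = [1,3] − [0,3] + [0,1].
As a 6×4 matrix over Z this has rank 3, with invariant factors (1,1,1).

Reading off H_k = ker ∂_k / im ∂_{k+1}:

  H_0: rank C_0 − rank ∂_1 = 4 − 3 = 1, and the invariant factors of ∂_1 are all 1, so H_0 = Z.
  H_1: rank ker ∂_1 − rank ∂_2 = (6 − 3) − 3 = 0, and the invariant factors of ∂_2 are all 1, so H_1 = 0.
  H_2: rank ker ∂_2 − rank ∂_3 = (4 − 3) − 0 = 1, and there is no ∂_3, so H_2 = Z.

H_0 = Z,  H_1 = 0,  H_2 = Z.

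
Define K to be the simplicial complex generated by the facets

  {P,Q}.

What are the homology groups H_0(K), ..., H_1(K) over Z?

Fix the vertex order P < Q and write every simplex with vertices in increasing order. Then dim K = 1 and the simplices of K are:

  0-simplices (2): P, Q
  1-simplices (1): PQ

giving chain groups C_0 ≅ Z^2, C_1 ≅ Z^1.

The boundary map ∂_1: C_1 → C_0 is given by ∂[p,q] = [q] − [p].
As a 2×1 matrix over Z this has rank 1, with invariant factors (1).

Computing H_k = (kernel of ∂_k) / (image of ∂_{k+1}):

  H_0: rank C_0 − rank ∂_1 = 2 − 1 = 1, and the invariant factors of ∂_1 are all 1, so H_0 = Z.
  H_1: rank ker ∂_1 − rank ∂_2 = (1 − 1) − 0 = 0, and there is no ∂_2, so H_1 = 0.

As a check, the Euler characteristic is 2 − 1 = 1, which agrees with 1 − 0 = 1.
(K is a triangulation of the 1-simplex.)

H_0 ≅ Z,  H_1 = 0.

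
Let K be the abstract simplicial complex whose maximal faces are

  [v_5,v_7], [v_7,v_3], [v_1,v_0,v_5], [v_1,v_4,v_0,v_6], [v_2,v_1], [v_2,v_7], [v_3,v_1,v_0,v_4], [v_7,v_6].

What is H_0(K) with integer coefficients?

H_0 ≅ Z.

Order the vertices as v_0 < v_1 < v_2 < v_3 < v_4 < v_5 < v_6 < v_7. Listing each simplex with vertices in this order, K has dimension 3 with simplices:

  0-simplices (8): [v_0], [v_1], [v_2], [v_3], [v_4], [v_5], [v_6], [v_7]
  1-simplices (16): (16 of them)
  2-simplices (8): [v_0,v_1,v_3], [v_0,v_1,v_4], [v_0,v_1,v_5], [v_0,v_1,v_6], [v_0,v_3,v_4], [v_0,v_4,v_6], [v_1,v_3,v_4], [v_1,v_4,v_6]
  3-simplices (2): [v_0,v_1,v_3,v_4], [v_0,v_1,v_4,v_6]

Hence C_0 ≅ Z^8, C_1 ≅ Z^16, C_2 ≅ Z^8, C_3 ≅ Z^2.

∂_1: C_1 → C_0 is given by ∂[p,q] = [q] − [p]. For instance
  ∂[v_4,v_6] = [v_6] − [v_4].
The resulting 8×16 matrix has rank 7, and its Smith normal form has invariant factors (1,1,1,1,1,1,1).

Boundary ∂_2: C_2 → C_1 acts by ∂[p,q,r] = [q,r] − [p,r] + [p,q]. For instance
  ∂[v_0,v_1,v_6] = [v_1,v_6] − [v_0,v_6] + [v_0,v_1],
  ∂[v_1,v_3,v_4] = [v_3,v_4] − [v_1,v_4] + [v_1,v_3].
As a 16×8 matrix over Z this has rank 6, with invariant factors (1,1,1,1,1,1).

Boundary ∂_3: C_3 → C_2 sends each 3-simplex σ to the alternating sum Σ_i (−1)^i (σ with its i-th vertex removed). For instance
  ∂[v_0,v_1,v_4,v_6] = [v_1,v_4,v_6] − [v_0,v_4,v_6] + [v_0,v_1,v_6] − [v_0,v_1,v_4],
  ∂[v_0,v_1,v_3,v_4] = [v_1,v_3,v_4] − [v_0,v_3,v_4] + [v_0,v_1,v_4] − [v_0,v_1,v_3].
The 8×2 boundary matrix has rank 2 and Smith normal form diag(1,1).

From H_k ≅ ker(∂_k) / im(∂_{k+1}) we obtain:

  H_0: rank C_0 − rank ∂_1 = 8 − 7 = 1, and the invariant factors of ∂_1 are all 1, so H_0 ≅ Z.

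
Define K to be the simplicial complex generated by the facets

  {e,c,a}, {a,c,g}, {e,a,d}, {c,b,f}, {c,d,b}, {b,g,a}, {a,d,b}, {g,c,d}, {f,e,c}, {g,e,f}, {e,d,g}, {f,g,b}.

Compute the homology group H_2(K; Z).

H_2 ≅ 0.

Fix the vertex order a < b < c < d < e < f < g and write every simplex with vertices in increasing order. Then dim K = 2 and the simplices of K are:

  0-simplices (7): a, b, c, d, e, f, g
  1-simplices (18): ab, ac, ad, ae, ag, bc, bd, bf, bg, cd, ce, cf, cg, de, dg, ef, eg, fg
  2-simplices (12): abd, abg, ace, acg, ade, bcd, bcf, bfg, cdg, cef, deg, efg

so the chain groups are C_0 ≅ Z^7, C_1 ≅ Z^18, C_2 ≅ Z^12.

∂_1: C_1 → C_0 sends each edge [p,q] (with p < q) to q − p. For instance
  ∂ef = f − e.
This gives a 7×18 integer matrix of rank 6; reducing to Smith normal form yields diagonal entries (1,1,1,1,1,1).

Boundary ∂_2: C_2 → C_1 maps a triangle to the signed sum of its edges. For instance
  ∂abd = bd − ad + ab,
  ∂bfg = fg − bg + bf.
As a 18×12 matrix over Z this has rank 12, with invariant factors (1,1,1,1,1,1,1,1,1,1,1,2).

Reading off H_k = ker ∂_k / im ∂_{k+1}:

  H_2: rank ker ∂_2 − rank ∂_3 = (12 − 12) − 0 = 0, and there is no ∂_3, so H_2 ≅ 0.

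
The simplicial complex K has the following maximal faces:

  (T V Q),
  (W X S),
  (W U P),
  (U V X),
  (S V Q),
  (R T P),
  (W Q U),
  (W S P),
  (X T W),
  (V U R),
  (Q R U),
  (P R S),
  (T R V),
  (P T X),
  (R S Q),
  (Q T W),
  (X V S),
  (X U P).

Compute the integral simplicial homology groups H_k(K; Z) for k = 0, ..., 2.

H_0 ≅ Z,  H_1 ≅ Z ⊕ Z/2Z,  H_2 = 0.

K has 9 vertices, 27 edges, 18 triangles.
rank ∂_0 = 0, rank ∂_1 = 8 ⇒ b_0 = 9 − 0 − 8 = 1; all invariant factors of ∂_1 are 1 so no torsion. So H_0 = Z.
rank ∂_1 = 8, rank ∂_2 = 18 ⇒ b_1 = 27 − 8 − 18 = 1; ∂_2 has invariant factor(s) [2] giving torsion. So H_1 = Z ⊕ Z/2Z.
rank ∂_2 = 18, rank ∂_3 = 0 ⇒ b_2 = 18 − 18 − 0 = 0. So H_2 = 0.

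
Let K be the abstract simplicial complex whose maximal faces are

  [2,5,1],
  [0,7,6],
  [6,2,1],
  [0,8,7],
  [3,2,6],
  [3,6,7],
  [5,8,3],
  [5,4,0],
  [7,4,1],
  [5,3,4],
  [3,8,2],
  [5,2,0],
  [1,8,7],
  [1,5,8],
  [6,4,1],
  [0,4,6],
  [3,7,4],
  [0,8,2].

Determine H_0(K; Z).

We work with the vertex ordering 0 < 1 < 2 < 3 < 4 < 5 < 6 < 7 < 8. The simplices of K, each written with vertices in increasing order, are:

  0-simplices (9): [0], [1], [2], [3], [4], [5], [6], [7], [8]
  1-simplices (27): (27 of them)
  2-simplices (18): [0,2,5], [0,2,8], [0,4,5], [0,4,6], [0,6,7], [0,7,8], [1,2,5], [1,2,6], [1,4,6], [1,4,7], [1,5,8], [1,7,8], [2,3,6], [2,3,8], [3,4,5], [3,4,7], [3,5,8], [3,6,7]

so the chain groups are C_0 ≅ Z^9, C_1 ≅ Z^27, C_2 ≅ Z^18.

Boundary ∂_1: C_1 → C_0 sends each edge [p,q] (with p < q) to q − p. For instance
  ∂[6,7] = [7] − [6].
The 9×27 boundary matrix has rank 8 and Smith normal form diag(1,1,1,1,1,1,1,1).

The boundary map ∂_2: C_2 → C_1 maps a triangle to the signed sum of its edges. For instance
  ∂[3,6,7] = [6,7] − [3,7] + [3,6],
  ∂[0,2,5] = [2,5] − [0,5] + [0,2].
The 27×18 boundary matrix has rank 18 and Smith normal form diag(1,1,1,1,1,1,1,1,1,1,1,1,1,1,1,1,1,2).

Now H_k = ker ∂_k / im ∂_{k+1}, so:

  H_0: rank C_0 − rank ∂_1 = 9 − 8 = 1, and the invariant factors of ∂_1 are all 1, so H_0 = Z.

(K is a triangulation of the Klein bottle.)

H_0 ≅ Z.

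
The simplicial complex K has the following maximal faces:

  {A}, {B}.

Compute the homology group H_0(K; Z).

Fix the vertex order A < B and write every simplex with vertices in increasing order. Then dim K = 0 and the simplices of K are:

  0-simplices (2): A, B

so the chain groups are C_0 ≅ Z^2.

Reading off H_k = ker ∂_k / im ∂_{k+1}:

  H_0: rank C_0 − rank ∂_1 = 2 − 0 = 2, and there is no ∂_1, so H_0 ≅ Z^2.

(K is a triangulation of a set of 2 points.)

H_0 ≅ Z^2.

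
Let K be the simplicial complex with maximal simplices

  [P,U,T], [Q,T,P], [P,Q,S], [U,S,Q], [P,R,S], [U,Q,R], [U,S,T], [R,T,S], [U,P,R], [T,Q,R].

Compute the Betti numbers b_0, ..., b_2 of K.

b_0 = 1, b_1 = 0, b_2 = 0.

Order the vertices as P < Q < R < S < T < U. Listing each simplex with vertices in this order, K has dimension 2 with simplices:

  0-simplices (6): P, Q, R, S, T, U
  1-simplices (15): PQ, PR, PS, PT, PU, QR, QS, QT, QU, RS, RT, RU, ST, SU, TU
  2-simplices (10): PQS, PQT, PRS, PRU, PTU, QRT, QRU, QSU, RST, STU

Hence C_0 ≅ Z^6, C_1 ≅ Z^15, C_2 ≅ Z^10.

∂_1: C_1 → C_0 is given by ∂[p,q] = [q] − [p]. For instance
  ∂QS = S − Q.
This gives a 6×15 integer matrix of rank 5; reducing to Smith normal form yields diagonal entries (1,1,1,1,1).

Boundary ∂_2: C_2 → C_1 acts by ∂[p,q,r] = [q,r] − [p,r] + [p,q]. For instance
  ∂PQS = QS − PS + PQ,
  ∂STU = TU − SU + ST.
The 15×10 boundary matrix has rank 10 and Smith normal form diag(1,1,1,1,1,1,1,1,1,2).

Computing H_k = (kernel of ∂_k) / (image of ∂_{k+1}):

  H_0: rank C_0 − rank ∂_1 = 6 − 5 = 1, and the invariant factors of ∂_1 are all 1, so H_0 = Z.
  H_1: rank ker ∂_1 − rank ∂_2 = (15 − 5) − 10 = 0, and ∂_2 has invariant factor 2 > 1, so H_1 = Z/2.
  H_2: rank ker ∂_2 − rank ∂_3 = (10 − 10) − 0 = 0, and there is no ∂_3, so H_2 = 0.

(K is a triangulation of the real projective plane RP^2.)

Hence the Betti numbers are b_0 = 1, b_1 = 0, b_2 = 0.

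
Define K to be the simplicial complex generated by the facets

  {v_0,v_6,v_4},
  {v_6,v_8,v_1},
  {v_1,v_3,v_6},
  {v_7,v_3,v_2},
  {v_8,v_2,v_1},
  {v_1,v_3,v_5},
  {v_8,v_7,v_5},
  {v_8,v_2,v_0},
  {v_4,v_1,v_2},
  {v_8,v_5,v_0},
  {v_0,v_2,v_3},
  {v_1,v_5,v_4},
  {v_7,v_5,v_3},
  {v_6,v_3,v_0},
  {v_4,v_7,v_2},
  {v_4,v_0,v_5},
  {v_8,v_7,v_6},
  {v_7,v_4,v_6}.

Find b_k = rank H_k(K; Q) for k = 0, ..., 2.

Fix the vertex order v_0 < v_1 < v_2 < v_3 < v_4 < v_5 < v_6 < v_7 < v_8 and write every simplex with vertices in increasing order. Then dim K = 2 and the simplices of K are:

  0-simplices (9): [v_0], [v_1], [v_2], [v_3], [v_4], [v_5], [v_6], [v_7], [v_8]
  1-simplices (27): (27 of them)
  2-simplices (18): (18 of them)

Hence C_0 ≅ Z^9, C_1 ≅ Z^27, C_2 ≅ Z^18.

∂_1: C_1 → C_0 sends each edge [p,q] (with p < q) to q − p. For instance
  ∂[v_0,v_3] = [v_3] − [v_0].
This gives a 9×27 integer matrix of rank 8; reducing to Smith normal form yields diagonal entries (1,1,1,1,1,1,1,1).

∂_2: C_2 → C_1 acts by ∂[p,q,r] = [q,r] − [p,r] + [p,q]. For instance
  ∂[v_1,v_2,v_4] = [v_2,v_4] − [v_1,v_4] + [v_1,v_2],
  ∂[v_0,v_3,v_6] = [v_3,v_6] − [v_0,v_6] + [v_0,v_3].
This gives a 27×18 integer matrix of rank 17; reducing to Smith normal form yields diagonal entries (1,1,1,1,1,1,1,1,1,1,1,1,1,1,1,1,1).

Computing H_k = (kernel of ∂_k) / (image of ∂_{k+1}):

  H_0: rank C_0 − rank ∂_1 = 9 − 8 = 1, and the invariant factors of ∂_1 are all 1, so H_0 = Z.
  H_1: rank ker ∂_1 − rank ∂_2 = (27 − 8) − 17 = 2, and the invariant factors of ∂_2 are all 1, so H_1 = Z^2.
  H_2: rank ker ∂_2 − rank ∂_3 = (18 − 17) − 0 = 1, and there is no ∂_3, so H_2 = Z.

As a check, the Euler characteristic is 9 − 27 + 18 = 0, which agrees with 1 − 2 + 1 = 0.

Hence the Betti numbers are b_0 = 1, b_1 = 2, b_2 = 1.

b_0 = 1, b_1 = 2, b_2 = 1.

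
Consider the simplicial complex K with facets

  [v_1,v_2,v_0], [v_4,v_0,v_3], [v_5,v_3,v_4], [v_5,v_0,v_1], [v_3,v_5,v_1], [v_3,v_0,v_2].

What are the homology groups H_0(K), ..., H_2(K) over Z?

H_0 = Z,  H_1 = Z,  H_2 = 0.

We work with the vertex ordering v_0 < v_1 < v_2 < v_3 < v_4 < v_5. The simplices of K, each written with vertices in increasing order, are:

  0-simplices (6): [v_0], [v_1], [v_2], [v_3], [v_4], [v_5]
  1-simplices (12): [v_0,v_1], [v_0,v_2], [v_0,v_3], [v_0,v_4], [v_0,v_5], [v_1,v_2], [v_1,v_3], [v_1,v_5], [v_2,v_3], [v_3,v_4], [v_3,v_5], [v_4,v_5]
  2-simplices (6): [v_0,v_1,v_2], [v_0,v_1,v_5], [v_0,v_2,v_3], [v_0,v_3,v_4], [v_1,v_3,v_5], [v_3,v_4,v_5]

so the chain groups are C_0 ≅ Z^6, C_1 ≅ Z^12, C_2 ≅ Z^6.

Boundary ∂_1: C_1 → C_0 maps an edge to its endpoints' difference, ∂[p,q] = q − p. For instance
  ∂[v_1,v_3] = [v_3] − [v_1].
As a 6×12 matrix over Z this has rank 5, with invariant factors (1,1,1,1,1).

Boundary ∂_2: C_2 → C_1 acts by ∂[p,q,r] = [q,r] − [p,r] + [p,q]. For instance
  ∂[v_0,v_2,v_3] = [v_2,v_3] − [v_0,v_3] + [v_0,v_2],
  ∂[v_0,v_1,v_2] = [v_1,v_2] − [v_0,v_2] + [v_0,v_1].
This gives a 12×6 integer matrix of rank 6; reducing to Smith normal form yields diagonal entries (1,1,1,1,1,1).

Computing H_k = (kernel of ∂_k) / (image of ∂_{k+1}):

  H_0: rank C_0 − rank ∂_1 = 6 − 5 = 1, and the invariant factors of ∂_1 are all 1, so H_0 = Z.
  H_1: rank ker ∂_1 − rank ∂_2 = (12 − 5) − 6 = 1, and the invariant factors of ∂_2 are all 1, so H_1 = Z.
  H_2: rank ker ∂_2 − rank ∂_3 = (6 − 6) − 0 = 0, and there is no ∂_3, so H_2 = 0.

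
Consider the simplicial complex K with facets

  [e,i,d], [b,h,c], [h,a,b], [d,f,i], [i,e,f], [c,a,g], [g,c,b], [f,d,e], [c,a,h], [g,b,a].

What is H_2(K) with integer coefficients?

H_2 ≅ Z^2.

Take the total order a < b < c < d < e < f < g < h < i on the vertex set. Then K (dimension 2) consists of the simplices:

  0-simplices (9): a, b, c, d, e, f, g, h, i
  1-simplices (15): ab, ac, ag, ah, bc, bg, bh, cg, ch, de, df, di, ef, ei, fi
  2-simplices (10): abg, abh, acg, ach, bcg, bch, def, dei, dfi, efi

so the chain groups are C_0 ≅ Z^9, C_1 ≅ Z^15, C_2 ≅ Z^10.

Boundary ∂_1: C_1 → C_0 maps an edge to its endpoints' difference, ∂[p,q] = q − p.
This gives a 9×15 integer matrix of rank 7; reducing to Smith normal form yields diagonal entries (1,1,1,1,1,1,1).

Boundary ∂_2: C_2 → C_1 maps a triangle to the signed sum of its edges. For instance
  ∂abh = bh − ah + ab,
  ∂dei = ei − di + de.
This gives a 15×10 integer matrix of rank 8; reducing to Smith normal form yields diagonal entries (1,1,1,1,1,1,1,1).

From H_k ≅ ker(∂_k) / im(∂_{k+1}) we obtain:

  H_2: rank ker ∂_2 − rank ∂_3 = (10 − 8) − 0 = 2, and there is no ∂_3, so H_2 = Z^2.

(K is a triangulation of the disjoint union of the 2-sphere S^2 and the 2-sphere S^2.)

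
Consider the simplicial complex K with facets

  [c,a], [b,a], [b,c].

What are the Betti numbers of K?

Fix the vertex order a < b < c and write every simplex with vertices in increasing order. Then dim K = 1 and the simplices of K are:

  0-simplices (3): a, b, c
  1-simplices (3): ab, ac, bc

Hence C_0 ≅ Z^3, C_1 ≅ Z^3.

∂_1: C_1 → C_0 maps an edge to its endpoints' difference, ∂[p,q] = q − p. For instance
  ∂ac = c − a.
This gives a 3×3 integer matrix of rank 2; reducing to Smith normal form yields diagonal entries (1,1).

From H_k ≅ ker(∂_k) / im(∂_{k+1}) we obtain:

  H_0: rank C_0 − rank ∂_1 = 3 − 2 = 1, and the invariant factors of ∂_1 are all 1, so H_0 ≅ Z.
  H_1: rank ker ∂_1 − rank ∂_2 = (3 − 2) − 0 = 1, and there is no ∂_2, so H_1 ≅ Z.

As a check, the Euler characteristic is 3 − 3 = 0, which agrees with 1 − 1 = 0.

Hence the Betti numbers are b_0 = 1, b_1 = 1.

b_0 = 1, b_1 = 1.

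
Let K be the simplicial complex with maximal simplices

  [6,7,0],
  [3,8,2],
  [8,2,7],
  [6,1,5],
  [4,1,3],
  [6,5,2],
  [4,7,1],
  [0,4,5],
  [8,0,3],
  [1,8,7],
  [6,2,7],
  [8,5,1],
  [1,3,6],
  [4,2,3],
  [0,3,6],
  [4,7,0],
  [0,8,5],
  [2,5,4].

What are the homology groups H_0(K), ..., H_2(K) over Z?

K has 9 vertices, 27 edges, 18 triangles.
rank ∂_0 = 0, rank ∂_1 = 8 ⇒ b_0 = 9 − 0 − 8 = 1; all invariant factors of ∂_1 are 1 so no torsion. So H_0 = Z.
rank ∂_1 = 8, rank ∂_2 = 17 ⇒ b_1 = 27 − 8 − 17 = 2; all invariant factors of ∂_2 are 1 so no torsion. So H_1 = Z^2.
rank ∂_2 = 17, rank ∂_3 = 0 ⇒ b_2 = 18 − 17 − 0 = 1. So H_2 = Z.

H_0 ≅ Z,  H_1 ≅ Z^2,  H_2 ≅ Z.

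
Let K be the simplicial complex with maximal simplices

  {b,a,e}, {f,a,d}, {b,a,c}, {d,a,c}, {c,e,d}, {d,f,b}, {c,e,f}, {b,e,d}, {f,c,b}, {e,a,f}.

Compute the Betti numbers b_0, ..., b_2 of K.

b_0 = 1, b_1 = 0, b_2 = 0.

Fix the vertex order a < b < c < d < e < f and write every simplex with vertices in increasing order. Then dim K = 2 and the simplices of K are:

  0-simplices (6): a, b, c, d, e, f
  1-simplices (15): ab, ac, ad, ae, af, bc, bd, be, bf, cd, ce, cf, de, df, ef
  2-simplices (10): abc, abe, acd, adf, aef, bcf, bde, bdf, cde, cef

Hence C_0 ≅ Z^6, C_1 ≅ Z^15, C_2 ≅ Z^10.

Boundary ∂_1: C_1 → C_0 is given by ∂[p,q] = [q] − [p]. For instance
  ∂ab = b − a.
The 6×15 boundary matrix has rank 5 and Smith normal form diag(1,1,1,1,1).

Boundary ∂_2: C_2 → C_1 acts by ∂[p,q,r] = [q,r] − [p,r] + [p,q]. For instance
  ∂bde = de − be + bd,
  ∂cef = ef − cf + ce.
The resulting 15×10 matrix has rank 10, and its Smith normal form has invariant factors (1,1,1,1,1,1,1,1,1,2).

Now H_k = ker ∂_k / im ∂_{k+1}, so:

  H_0: rank C_0 − rank ∂_1 = 6 − 5 = 1, and the invariant factors of ∂_1 are all 1, so H_0 = Z.
  H_1: rank ker ∂_1 − rank ∂_2 = (15 − 5) − 10 = 0, and ∂_2 has invariant factor 2 > 1, so H_1 = Z/2.
  H_2: rank ker ∂_2 − rank ∂_3 = (10 − 10) − 0 = 0, and there is no ∂_3, so H_2 = 0.

(K is a triangulation of the real projective plane RP^2.)

Hence the Betti numbers are b_0 = 1, b_1 = 0, b_2 = 0.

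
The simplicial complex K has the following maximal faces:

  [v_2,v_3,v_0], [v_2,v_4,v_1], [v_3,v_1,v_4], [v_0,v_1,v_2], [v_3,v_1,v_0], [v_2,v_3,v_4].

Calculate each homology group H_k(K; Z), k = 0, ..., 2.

K has 5 vertices, 9 edges, 6 triangles.
rank ∂_0 = 0, rank ∂_1 = 4 ⇒ b_0 = 5 − 0 − 4 = 1; all invariant factors of ∂_1 are 1 so no torsion. So H_0 = Z.
rank ∂_1 = 4, rank ∂_2 = 5 ⇒ b_1 = 9 − 4 − 5 = 0; all invariant factors of ∂_2 are 1 so no torsion. So H_1 = 0.
rank ∂_2 = 5, rank ∂_3 = 0 ⇒ b_2 = 6 − 5 − 0 = 1. So H_2 = Z.

H_0 = Z,  H_1 = 0,  H_2 = Z.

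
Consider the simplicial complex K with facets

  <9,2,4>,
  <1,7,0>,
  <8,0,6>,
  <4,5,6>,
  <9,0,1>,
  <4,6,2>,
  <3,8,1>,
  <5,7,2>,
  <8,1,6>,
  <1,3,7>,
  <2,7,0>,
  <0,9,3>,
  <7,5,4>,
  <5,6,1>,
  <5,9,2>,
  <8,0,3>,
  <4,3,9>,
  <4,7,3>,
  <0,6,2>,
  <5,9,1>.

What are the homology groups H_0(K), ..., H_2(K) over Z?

H_0 = Z,  H_1 = Z ⊕ Z/2,  H_2 = 0.

K has 10 vertices, 30 edges, 20 triangles.
rank ∂_0 = 0, rank ∂_1 = 9 ⇒ b_0 = 10 − 0 − 9 = 1; all invariant factors of ∂_1 are 1 so no torsion. So H_0 ≅ Z.
rank ∂_1 = 9, rank ∂_2 = 20 ⇒ b_1 = 30 − 9 − 20 = 1; ∂_2 has invariant factor(s) [2] giving torsion. So H_1 ≅ Z ⊕ Z/2.
rank ∂_2 = 20, rank ∂_3 = 0 ⇒ b_2 = 20 − 20 − 0 = 0. So H_2 ≅ 0.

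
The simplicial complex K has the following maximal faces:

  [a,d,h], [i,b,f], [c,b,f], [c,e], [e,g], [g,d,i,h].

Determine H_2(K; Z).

H_2 ≅ 0.

Order the vertices as a < b < c < d < e < f < g < h < i. Listing each simplex with vertices in this order, K has dimension 3 with simplices:

  0-simplices (9): a, b, c, d, e, f, g, h, i
  1-simplices (15): ad, ah, bc, bf, bi, ce, cf, dg, dh, di, eg, fi, gh, gi, hi
  2-simplices (7): adh, bcf, bfi, dgh, dgi, dhi, ghi
  3-simplices (1): dghi

Hence C_0 ≅ Z^9, C_1 ≅ Z^15, C_2 ≅ Z^7, C_3 ≅ Z^1.

The boundary map ∂_1: C_1 → C_0 is given by ∂[p,q] = [q] − [p]. For instance
  ∂bf = f − b.
This gives a 9×15 integer matrix of rank 8; reducing to Smith normal form yields diagonal entries (1,1,1,1,1,1,1,1).

Boundary ∂_2: C_2 → C_1 sends each 2-simplex [p,q,r] to [q,r] − [p,r] + [p,q]. For instance
  ∂adh = dh − ah + ad,
  ∂dgi = gi − di + dg.
This gives a 15×7 integer matrix of rank 6; reducing to Smith normal form yields diagonal entries (1,1,1,1,1,1).

Boundary ∂_3: C_3 → C_2 sends each 3-simplex σ to the alternating sum Σ_i (−1)^i (σ with its i-th vertex removed). For instance
  ∂dghi = ghi − dhi + dgi − dgh.
This gives a 7×1 integer matrix of rank 1; reducing to Smith normal form yields diagonal entries (1).

Computing H_k = (kernel of ∂_k) / (image of ∂_{k+1}):

  H_2: rank ker ∂_2 − rank ∂_3 = (7 − 6) − 1 = 0, and the invariant factors of ∂_3 are all 1, so H_2 ≅ 0.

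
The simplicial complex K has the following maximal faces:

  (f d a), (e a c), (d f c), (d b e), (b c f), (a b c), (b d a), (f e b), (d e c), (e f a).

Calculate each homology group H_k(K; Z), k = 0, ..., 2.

K has 6 vertices, 15 edges, 10 triangles.
rank ∂_0 = 0, rank ∂_1 = 5 ⇒ b_0 = 6 − 0 − 5 = 1; all invariant factors of ∂_1 are 1 so no torsion. So H_0 ≅ Z.
rank ∂_1 = 5, rank ∂_2 = 10 ⇒ b_1 = 15 − 5 − 10 = 0; ∂_2 has invariant factor(s) [2] giving torsion. So H_1 ≅ Z/2.
rank ∂_2 = 10, rank ∂_3 = 0 ⇒ b_2 = 10 − 10 − 0 = 0. So H_2 ≅ 0.

H_0 = Z,  H_1 = Z/2,  H_2 = 0.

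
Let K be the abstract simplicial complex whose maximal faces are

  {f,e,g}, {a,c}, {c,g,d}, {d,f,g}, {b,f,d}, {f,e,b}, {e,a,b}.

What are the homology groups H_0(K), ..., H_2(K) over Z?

H_0 ≅ Z,  H_1 ≅ Z,  H_2 = 0.

K has 7 vertices, 13 edges, 6 triangles.
rank ∂_0 = 0, rank ∂_1 = 6 ⇒ b_0 = 7 − 0 − 6 = 1; all invariant factors of ∂_1 are 1 so no torsion. So H_0 = Z.
rank ∂_1 = 6, rank ∂_2 = 6 ⇒ b_1 = 13 − 6 − 6 = 1; all invariant factors of ∂_2 are 1 so no torsion. So H_1 = Z.
rank ∂_2 = 6, rank ∂_3 = 0 ⇒ b_2 = 6 − 6 − 0 = 0. So H_2 = 0.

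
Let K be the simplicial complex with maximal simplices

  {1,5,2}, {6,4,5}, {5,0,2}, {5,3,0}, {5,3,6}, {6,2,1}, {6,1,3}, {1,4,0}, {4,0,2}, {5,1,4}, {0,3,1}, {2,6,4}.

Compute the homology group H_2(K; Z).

We work with the vertex ordering 0 < 1 < 2 < 3 < 4 < 5 < 6. The simplices of K, each written with vertices in increasing order, are:

  0-simplices (7): [0], [1], [2], [3], [4], [5], [6]
  1-simplices (18): [0,1], [0,2], [0,3], [0,4], [0,5], [1,2], [1,3], [1,4], [1,5], [1,6], [2,4], [2,5], [2,6], [3,5], [3,6], [4,5], [4,6], [5,6]
  2-simplices (12): [0,1,3], [0,1,4], [0,2,4], [0,2,5], [0,3,5], [1,2,5], [1,2,6], [1,3,6], [1,4,5], [2,4,6], [3,5,6], [4,5,6]

Hence C_0 ≅ Z^7, C_1 ≅ Z^18, C_2 ≅ Z^12.

∂_1: C_1 → C_0 is given by ∂[p,q] = [q] − [p].
As a 7×18 matrix over Z this has rank 6, with invariant factors (1,1,1,1,1,1).

The boundary map ∂_2: C_2 → C_1 acts by ∂[p,q,r] = [q,r] − [p,r] + [p,q]. For instance
  ∂[0,2,5] = [2,5] − [0,5] + [0,2],
  ∂[0,3,5] = [3,5] − [0,5] + [0,3].
The 18×12 boundary matrix has rank 12 and Smith normal form diag(1,1,1,1,1,1,1,1,1,1,1,2).

Reading off H_k = ker ∂_k / im ∂_{k+1}:

  H_2: rank ker ∂_2 − rank ∂_3 = (12 − 12) − 0 = 0, and there is no ∂_3, so H_2 ≅ 0.

(K is a triangulation of the real projective plane RP^2.)

H_2 ≅ 0.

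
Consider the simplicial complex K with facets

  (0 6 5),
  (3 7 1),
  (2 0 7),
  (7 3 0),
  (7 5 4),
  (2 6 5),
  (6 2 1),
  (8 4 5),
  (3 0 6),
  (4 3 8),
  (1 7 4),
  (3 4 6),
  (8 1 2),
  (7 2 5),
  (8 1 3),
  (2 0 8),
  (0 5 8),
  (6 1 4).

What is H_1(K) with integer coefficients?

H_1 = Z ⊕ Z/2.

K has 9 vertices, 27 edges, 18 triangles.
rank ∂_1 = 8, rank ∂_2 = 18 ⇒ b_1 = 27 − 8 − 18 = 1; ∂_2 has invariant factor(s) [2] giving torsion. So H_1 = Z ⊕ Z/2.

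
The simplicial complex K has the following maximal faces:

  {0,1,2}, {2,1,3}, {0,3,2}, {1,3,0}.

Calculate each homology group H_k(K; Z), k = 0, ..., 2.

Order the vertices as 0 < 1 < 2 < 3. Listing each simplex with vertices in this order, K has dimension 2 with simplices:

  0-simplices (4): [0], [1], [2], [3]
  1-simplices (6): [0,1], [0,2], [0,3], [1,2], [1,3], [2,3]
  2-simplices (4): [0,1,2], [0,1,3], [0,2,3], [1,2,3]

so the chain groups are C_0 ≅ Z^4, C_1 ≅ Z^6, C_2 ≅ Z^4.

The boundary map ∂_1: C_1 → C_0 sends each edge [p,q] (with p < q) to q − p.
This gives a 4×6 integer matrix of rank 3; reducing to Smith normal form yields diagonal entries (1,1,1).

The boundary map ∂_2: C_2 → C_1 sends each 2-simplex [p,q,r] to [q,r] − [p,r] + [p,q]. For instance
  ∂[0,1,3] = [1,3] − [0,3] + [0,1],
  ∂[0,2,3] = [2,3] − [0,3] + [0,2].
The 6×4 boundary matrix has rank 3 and Smith normal form diag(1,1,1).

Computing H_k = (kernel of ∂_k) / (image of ∂_{k+1}):

  H_0: rank C_0 − rank ∂_1 = 4 − 3 = 1, and the invariant factors of ∂_1 are all 1, so H_0 = Z.
  H_1: rank ker ∂_1 − rank ∂_2 = (6 − 3) − 3 = 0, and the invariant factors of ∂_2 are all 1, so H_1 = 0.
  H_2: rank ker ∂_2 − rank ∂_3 = (4 − 3) − 0 = 1, and there is no ∂_3, so H_2 = Z.

As a check, the Euler characteristic is 4 − 6 + 4 = 2, which agrees with 1 − 0 + 1 = 2.

H_0 = Z,  H_1 = 0,  H_2 = Z.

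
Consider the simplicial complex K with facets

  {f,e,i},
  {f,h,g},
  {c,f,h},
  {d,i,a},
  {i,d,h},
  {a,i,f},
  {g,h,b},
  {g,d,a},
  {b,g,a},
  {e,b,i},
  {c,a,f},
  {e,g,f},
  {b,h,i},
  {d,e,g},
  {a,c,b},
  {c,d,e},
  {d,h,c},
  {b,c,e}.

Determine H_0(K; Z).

Fix the vertex order a < b < c < d < e < f < g < h < i and write every simplex with vertices in increasing order. Then dim K = 2 and the simplices of K are:

  0-simplices (9): a, b, c, d, e, f, g, h, i
  1-simplices (27): ab, ac, ad, af, ag, ai, bc, be, bg, bh, bi, cd, ce, cf, ch, de, dg, dh, di, ef, eg, ei, fg, fh, fi, gh, hi
  2-simplices (18): abc, abg, acf, adg, adi, afi, bce, bei, bgh, bhi, cde, cdh, cfh, deg, dhi, efg, efi, fgh

Hence C_0 ≅ Z^9, C_1 ≅ Z^27, C_2 ≅ Z^18.

∂_1: C_1 → C_0 sends each edge [p,q] (with p < q) to q − p.
As a 9×27 matrix over Z this has rank 8, with invariant factors (1,1,1,1,1,1,1,1).

∂_2: C_2 → C_1 acts by ∂[p,q,r] = [q,r] − [p,r] + [p,q]. For instance
  ∂bei = ei − bi + be,
  ∂cfh = fh − ch + cf.
This gives a 27×18 integer matrix of rank 17; reducing to Smith normal form yields diagonal entries (1,1,1,1,1,1,1,1,1,1,1,1,1,1,1,1,1).

Computing H_k = (kernel of ∂_k) / (image of ∂_{k+1}):

  H_0: rank C_0 − rank ∂_1 = 9 − 8 = 1, and the invariant factors of ∂_1 are all 1, so H_0 = Z.

H_0 ≅ Z.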